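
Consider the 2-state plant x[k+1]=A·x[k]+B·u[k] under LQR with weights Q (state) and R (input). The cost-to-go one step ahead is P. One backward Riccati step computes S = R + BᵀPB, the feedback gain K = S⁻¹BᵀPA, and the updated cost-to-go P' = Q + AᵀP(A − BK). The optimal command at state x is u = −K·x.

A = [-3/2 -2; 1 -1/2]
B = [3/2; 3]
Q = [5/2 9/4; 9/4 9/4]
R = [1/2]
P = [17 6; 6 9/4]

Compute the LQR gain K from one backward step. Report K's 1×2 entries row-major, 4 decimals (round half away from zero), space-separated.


-0.4381 -0.8396

BᵀP = [43.5000 15.7500]
S = R + BᵀPB = [1/2] + [112.5000] = [113.0000]
BᵀPA = [-49.5000 -94.8750]
K = S⁻¹·BᵀPA = [-0.4381 -0.8396]
A−BK = [-0.8429 -0.7406; 2.3142 2.0188]
AᵀP(A−BK) = [0.8164 0.8147; 0.8147 0.9053]
P' = Q + AᵀP(A−BK) = [3.3164 3.0647; 3.0647 3.1553]
tr(P') = 6.4717


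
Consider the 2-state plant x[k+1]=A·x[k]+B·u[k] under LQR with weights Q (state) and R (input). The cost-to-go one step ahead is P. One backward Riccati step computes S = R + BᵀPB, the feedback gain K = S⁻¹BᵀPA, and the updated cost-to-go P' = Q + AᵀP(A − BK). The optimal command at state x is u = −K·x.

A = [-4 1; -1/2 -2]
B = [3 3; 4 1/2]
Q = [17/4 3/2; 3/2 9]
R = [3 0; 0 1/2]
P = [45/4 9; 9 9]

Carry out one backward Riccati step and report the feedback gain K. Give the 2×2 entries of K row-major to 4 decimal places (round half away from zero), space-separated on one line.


-0.0171 -0.4937 -1.2567 0.7184

BᵀP = [69.7500 63.0000; 38.2500 31.5000]
S = R + BᵀPB = [3 0; 0 1/2] + [461.2500 240.7500; 240.7500 130.5000] = [464.2500 240.7500; 240.7500 131.0000]
BᵀPA = [-310.5000 -56.2500; -168.7500 -24.7500]
K = S⁻¹·BᵀPA = [-0.0171 -0.4937; -1.2567 0.7184]
A−BK = [-0.1786 0.3259; 0.1969 -0.3843]
AᵀP(A−BK) = [0.8653 -0.5666; -0.5666 1.2590]
P' = Q + AᵀP(A−BK) = [5.1153 0.9334; 0.9334 10.2590]
tr(P') = 15.3743


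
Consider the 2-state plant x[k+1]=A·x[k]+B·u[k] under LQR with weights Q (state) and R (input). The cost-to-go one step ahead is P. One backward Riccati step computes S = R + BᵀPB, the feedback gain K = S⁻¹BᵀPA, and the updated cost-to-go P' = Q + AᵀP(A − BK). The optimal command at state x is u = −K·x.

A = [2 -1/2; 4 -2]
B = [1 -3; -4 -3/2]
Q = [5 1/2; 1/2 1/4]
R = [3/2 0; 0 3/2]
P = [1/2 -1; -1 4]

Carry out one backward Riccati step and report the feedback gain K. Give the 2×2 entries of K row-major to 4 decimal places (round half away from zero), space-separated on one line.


BᵀP = [4.5000 -17.0000; 0.0000 -3.0000]
S = R + BᵀPB = [3/2 0; 0 3/2] + [72.5000 12.0000; 12.0000 4.5000] = [74.0000 12.0000; 12.0000 6.0000]
BᵀPA = [-59.0000 31.7500; -12.0000 6.0000]
K = S⁻¹·BᵀPA = [-0.7000 0.3950; -0.6000 0.2100]
A−BK = [0.9000 -0.2650; 0.3000 -0.1050]
AᵀP(A−BK) = [1.5000 -0.6750; -0.6750 0.3238]
P' = Q + AᵀP(A−BK) = [6.5000 -0.1750; -0.1750 0.5738]
tr(P') = 7.0738

-0.7000 0.3950 -0.6000 0.2100


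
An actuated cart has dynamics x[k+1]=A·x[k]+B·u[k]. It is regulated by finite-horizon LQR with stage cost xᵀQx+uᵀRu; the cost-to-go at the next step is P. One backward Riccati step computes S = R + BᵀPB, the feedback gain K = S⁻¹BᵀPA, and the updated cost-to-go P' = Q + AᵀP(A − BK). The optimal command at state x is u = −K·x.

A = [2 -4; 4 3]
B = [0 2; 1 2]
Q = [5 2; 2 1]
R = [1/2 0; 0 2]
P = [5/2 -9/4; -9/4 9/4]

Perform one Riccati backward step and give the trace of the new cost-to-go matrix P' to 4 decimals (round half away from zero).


31.0152

BᵀP = [-2.2500 2.2500; 0.5000 0.0000]
S = R + BᵀPB = [1/2 0; 0 2] + [2.2500 0.0000; 0.0000 1.0000] = [2.7500 0.0000; 0.0000 3.0000]
BᵀPA = [4.5000 15.7500; 1.0000 -2.0000]
K = S⁻¹·BᵀPA = [1.6364 5.7273; 0.3333 -0.6667]
A−BK = [1.3333 -2.6667; 1.6970 -1.3939]
AᵀP(A−BK) = [2.3030 4.3939; 4.3939 22.7121]
P' = Q + AᵀP(A−BK) = [7.3030 6.3939; 6.3939 23.7121]
tr(P') = 31.0152


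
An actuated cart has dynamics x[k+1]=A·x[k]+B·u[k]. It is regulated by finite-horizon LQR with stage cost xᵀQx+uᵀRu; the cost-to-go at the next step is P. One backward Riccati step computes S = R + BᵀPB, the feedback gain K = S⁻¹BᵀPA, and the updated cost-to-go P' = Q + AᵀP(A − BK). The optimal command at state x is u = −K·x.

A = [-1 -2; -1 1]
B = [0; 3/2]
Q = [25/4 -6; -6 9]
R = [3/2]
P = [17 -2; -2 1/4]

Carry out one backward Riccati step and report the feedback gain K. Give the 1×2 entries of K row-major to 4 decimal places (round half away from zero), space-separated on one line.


1.2727 3.0909

BᵀP = [-3.0000 0.3750]
S = R + BᵀPB = [3/2] + [0.5625] = [2.0625]
BᵀPA = [2.6250 6.3750]
K = S⁻¹·BᵀPA = [1.2727 3.0909]
A−BK = [-1.0000 -2.0000; -2.9091 -3.6364]
AᵀP(A−BK) = [9.9091 23.6364; 23.6364 56.5455]
P' = Q + AᵀP(A−BK) = [16.1591 17.6364; 17.6364 65.5455]
tr(P') = 81.7045


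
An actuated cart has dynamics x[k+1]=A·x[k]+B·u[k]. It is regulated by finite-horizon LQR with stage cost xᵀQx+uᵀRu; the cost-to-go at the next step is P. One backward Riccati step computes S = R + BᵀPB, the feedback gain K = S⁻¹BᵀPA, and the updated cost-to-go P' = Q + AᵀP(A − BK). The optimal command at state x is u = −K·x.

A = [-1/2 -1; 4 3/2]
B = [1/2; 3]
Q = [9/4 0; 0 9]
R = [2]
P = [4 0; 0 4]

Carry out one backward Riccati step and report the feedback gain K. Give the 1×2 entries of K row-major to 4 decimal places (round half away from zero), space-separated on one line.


BᵀP = [2.0000 12.0000]
S = R + BᵀPB = [2] + [37.0000] = [39.0000]
BᵀPA = [47.0000 16.0000]
K = S⁻¹·BᵀPA = [1.2051 0.4103]
A−BK = [-1.1026 -1.2051; 0.3846 0.2692]
AᵀP(A−BK) = [8.3590 6.7179; 6.7179 6.4359]
P' = Q + AᵀP(A−BK) = [10.6090 6.7179; 6.7179 15.4359]
tr(P') = 26.0449

1.2051 0.4103


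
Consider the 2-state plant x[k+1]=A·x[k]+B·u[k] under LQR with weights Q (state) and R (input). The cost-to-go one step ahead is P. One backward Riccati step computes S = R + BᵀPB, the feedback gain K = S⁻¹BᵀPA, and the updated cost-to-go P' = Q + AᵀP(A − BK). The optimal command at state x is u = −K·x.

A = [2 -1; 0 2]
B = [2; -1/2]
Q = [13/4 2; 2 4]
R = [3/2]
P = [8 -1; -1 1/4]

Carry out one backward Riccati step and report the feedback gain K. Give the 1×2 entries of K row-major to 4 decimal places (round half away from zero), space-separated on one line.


BᵀP = [16.5000 -2.1250]
S = R + BᵀPB = [3/2] + [34.0625] = [35.5625]
BᵀPA = [33.0000 -20.7500]
K = S⁻¹·BᵀPA = [0.9279 -0.5835]
A−BK = [0.1441 0.1670; 0.4640 1.7083]
AᵀP(A−BK) = [1.3779 -0.7452; -0.7452 0.8928]
P' = Q + AᵀP(A−BK) = [4.6279 1.2548; 1.2548 4.8928]
tr(P') = 9.5207

0.9279 -0.5835


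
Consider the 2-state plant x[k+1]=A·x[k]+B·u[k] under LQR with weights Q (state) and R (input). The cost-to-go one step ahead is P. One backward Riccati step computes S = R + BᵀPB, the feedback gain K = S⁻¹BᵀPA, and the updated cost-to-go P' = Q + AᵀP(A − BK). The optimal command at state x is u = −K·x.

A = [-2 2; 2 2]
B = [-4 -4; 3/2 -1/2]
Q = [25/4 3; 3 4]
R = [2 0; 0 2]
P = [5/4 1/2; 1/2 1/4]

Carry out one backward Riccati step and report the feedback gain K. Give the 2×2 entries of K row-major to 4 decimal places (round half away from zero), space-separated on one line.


0.1846 -0.2462 0.1231 -0.4308

BᵀP = [-4.2500 -1.6250; -5.2500 -2.1250]
S = R + BᵀPB = [2 0; 0 2] + [14.5625 17.8125; 17.8125 22.0625] = [16.5625 17.8125; 17.8125 24.0625]
BᵀPA = [5.2500 -11.7500; 6.2500 -14.7500]
K = S⁻¹·BᵀPA = [0.1846 -0.2462; 0.1231 -0.4308]
A−BK = [-0.7692 -0.7077; 1.7846 2.1538]
AᵀP(A−BK) = [0.2615 -0.0154; -0.0154 0.7538]
P' = Q + AᵀP(A−BK) = [6.5115 2.9846; 2.9846 4.7538]
tr(P') = 11.2654


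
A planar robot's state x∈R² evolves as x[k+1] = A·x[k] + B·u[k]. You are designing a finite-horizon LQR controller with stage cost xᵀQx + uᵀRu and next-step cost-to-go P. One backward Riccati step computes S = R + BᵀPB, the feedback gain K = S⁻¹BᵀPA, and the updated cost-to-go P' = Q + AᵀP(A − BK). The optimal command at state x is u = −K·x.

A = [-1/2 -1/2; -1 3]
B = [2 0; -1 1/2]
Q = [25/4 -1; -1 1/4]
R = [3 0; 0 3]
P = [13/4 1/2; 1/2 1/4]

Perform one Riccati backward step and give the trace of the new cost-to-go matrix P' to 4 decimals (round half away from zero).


8.5673

BᵀP = [6.0000 0.7500; 0.2500 0.1250]
S = R + BᵀPB = [3 0; 0 3] + [11.2500 0.3750; 0.3750 0.0625] = [14.2500 0.3750; 0.3750 3.0625]
BᵀPA = [-3.7500 -0.7500; -0.2500 0.2500]
K = S⁻¹·BᵀPA = [-0.2619 -0.0550; -0.0496 0.0884]
A−BK = [0.0237 -0.3901; -1.2371 2.9009]
AᵀP(A−BK) = [0.5682 -0.6215; -0.6215 1.4992]
P' = Q + AᵀP(A−BK) = [6.8182 -1.6215; -1.6215 1.7492]
tr(P') = 8.5673


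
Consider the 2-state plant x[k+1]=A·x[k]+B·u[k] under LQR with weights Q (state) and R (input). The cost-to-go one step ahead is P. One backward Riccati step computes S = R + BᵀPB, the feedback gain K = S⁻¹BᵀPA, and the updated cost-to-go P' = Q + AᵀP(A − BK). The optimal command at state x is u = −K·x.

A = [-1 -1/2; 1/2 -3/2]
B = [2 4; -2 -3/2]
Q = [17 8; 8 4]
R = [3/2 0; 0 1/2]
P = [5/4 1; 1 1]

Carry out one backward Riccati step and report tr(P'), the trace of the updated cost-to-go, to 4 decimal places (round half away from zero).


21.9935

BᵀP = [0.5000 0.0000; 3.5000 2.5000]
S = R + BᵀPB = [3/2 0; 0 1/2] + [1.0000 2.0000; 2.0000 10.2500] = [2.5000 2.0000; 2.0000 10.7500]
BᵀPA = [-0.5000 -0.2500; -2.2500 -5.5000]
K = S⁻¹·BᵀPA = [-0.0383 0.3634; -0.2022 -0.5792]
A−BK = [-0.1148 1.0902; 0.1202 -1.6421]
AᵀP(A−BK) = [0.0260 0.0034; 0.0034 0.9676]
P' = Q + AᵀP(A−BK) = [17.0260 8.0034; 8.0034 4.9676]
tr(P') = 21.9935


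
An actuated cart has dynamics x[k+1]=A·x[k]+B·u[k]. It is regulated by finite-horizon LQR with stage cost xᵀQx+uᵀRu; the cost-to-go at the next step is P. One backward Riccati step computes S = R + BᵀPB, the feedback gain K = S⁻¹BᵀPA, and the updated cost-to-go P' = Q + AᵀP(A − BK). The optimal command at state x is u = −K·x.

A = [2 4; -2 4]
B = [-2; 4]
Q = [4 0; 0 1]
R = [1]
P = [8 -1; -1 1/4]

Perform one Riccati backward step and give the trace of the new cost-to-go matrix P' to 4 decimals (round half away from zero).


BᵀP = [-20.0000 3.0000]
S = R + BᵀPB = [1] + [52.0000] = [53.0000]
BᵀPA = [-46.0000 -68.0000]
K = S⁻¹·BᵀPA = [-0.8679 -1.2830]
A−BK = [0.2642 1.4340; 1.4717 9.1321]
AᵀP(A−BK) = [1.0755 2.9811; 2.9811 12.7547]
P' = Q + AᵀP(A−BK) = [5.0755 2.9811; 2.9811 13.7547]
tr(P') = 18.8302

18.8302


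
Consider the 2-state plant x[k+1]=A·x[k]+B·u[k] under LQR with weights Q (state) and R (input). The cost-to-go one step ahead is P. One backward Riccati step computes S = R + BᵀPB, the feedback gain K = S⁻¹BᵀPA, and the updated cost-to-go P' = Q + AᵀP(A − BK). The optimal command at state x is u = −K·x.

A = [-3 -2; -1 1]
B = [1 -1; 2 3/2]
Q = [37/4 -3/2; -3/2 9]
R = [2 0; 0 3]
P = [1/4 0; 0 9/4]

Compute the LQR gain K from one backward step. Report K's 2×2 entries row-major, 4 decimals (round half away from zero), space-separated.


BᵀP = [0.2500 4.5000; -0.2500 3.3750]
S = R + BᵀPB = [2 0; 0 3] + [9.2500 6.5000; 6.5000 5.3125] = [11.2500 6.5000; 6.5000 8.3125]
BᵀPA = [-5.2500 4.0000; -2.6250 3.8750]
K = S⁻¹·BᵀPA = [-0.5184 0.1573; 0.0896 0.3432]
A−BK = [-2.3920 -1.8141; -0.0975 0.1707]
AᵀP(A−BK) = [2.0134 0.9765; 0.9765 1.2911]
P' = Q + AᵀP(A−BK) = [11.2634 -0.5235; -0.5235 10.2911]
tr(P') = 21.5545

-0.5184 0.1573 0.0896 0.3432


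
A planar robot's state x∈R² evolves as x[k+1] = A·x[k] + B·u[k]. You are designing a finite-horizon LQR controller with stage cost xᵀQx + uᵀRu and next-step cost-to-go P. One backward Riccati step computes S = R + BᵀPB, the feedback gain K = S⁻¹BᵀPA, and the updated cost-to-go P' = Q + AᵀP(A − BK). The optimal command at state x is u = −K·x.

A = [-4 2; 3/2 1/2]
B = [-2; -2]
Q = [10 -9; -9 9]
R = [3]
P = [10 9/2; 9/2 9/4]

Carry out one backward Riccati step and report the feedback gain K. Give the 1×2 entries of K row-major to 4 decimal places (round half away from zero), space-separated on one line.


1.0881 -0.7358

BᵀP = [-29.0000 -13.5000]
S = R + BᵀPB = [3] + [85.0000] = [88.0000]
BᵀPA = [95.7500 -64.7500]
K = S⁻¹·BᵀPA = [1.0881 -0.7358]
A−BK = [-1.8239 0.5284; 3.6761 -0.9716]
AᵀP(A−BK) = [6.8800 -3.3601; -3.3601 1.9197]
P' = Q + AᵀP(A−BK) = [16.8800 -12.3601; -12.3601 10.9197]
tr(P') = 27.7997


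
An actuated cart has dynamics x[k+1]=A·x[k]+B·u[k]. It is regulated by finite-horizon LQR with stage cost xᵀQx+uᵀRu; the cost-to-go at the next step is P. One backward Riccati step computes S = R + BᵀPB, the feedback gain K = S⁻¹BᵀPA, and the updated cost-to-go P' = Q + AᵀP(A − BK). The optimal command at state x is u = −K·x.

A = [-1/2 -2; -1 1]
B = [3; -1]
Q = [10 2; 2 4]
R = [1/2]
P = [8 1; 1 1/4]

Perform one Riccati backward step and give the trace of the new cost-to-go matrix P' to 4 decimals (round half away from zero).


14.4345

BᵀP = [23.0000 2.7500]
S = R + BᵀPB = [1/2] + [66.2500] = [66.7500]
BᵀPA = [-14.2500 -43.2500]
K = S⁻¹·BᵀPA = [-0.2135 -0.6479]
A−BK = [0.1404 -0.0562; -1.2135 0.3521]
AᵀP(A−BK) = [0.2079 0.0169; 0.0169 0.2266]
P' = Q + AᵀP(A−BK) = [10.2079 2.0169; 2.0169 4.2266]
tr(P') = 14.4345


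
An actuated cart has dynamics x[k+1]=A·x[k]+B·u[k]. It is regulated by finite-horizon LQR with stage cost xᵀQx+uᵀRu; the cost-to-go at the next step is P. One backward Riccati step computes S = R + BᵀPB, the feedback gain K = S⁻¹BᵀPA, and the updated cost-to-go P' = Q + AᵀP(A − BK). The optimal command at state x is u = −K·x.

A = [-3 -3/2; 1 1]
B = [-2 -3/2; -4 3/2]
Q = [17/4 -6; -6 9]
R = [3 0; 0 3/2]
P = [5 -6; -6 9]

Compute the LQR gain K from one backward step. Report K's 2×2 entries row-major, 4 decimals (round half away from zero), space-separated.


BᵀP = [14.0000 -24.0000; -16.5000 22.5000]
S = R + BᵀPB = [3 0; 0 3/2] + [68.0000 -57.0000; -57.0000 58.5000] = [71.0000 -57.0000; -57.0000 60.0000]
BᵀPA = [-66.0000 -45.0000; 72.0000 47.2500]
K = S⁻¹·BᵀPA = [0.1424 -0.0067; 1.3353 0.7812]
A−BK = [-0.7122 -0.3416; -0.4332 -0.1984]
AᵀP(A−BK) = [3.2582 1.8160; 1.8160 1.0399]
P' = Q + AᵀP(A−BK) = [7.5082 -4.1840; -4.1840 10.0399]
tr(P') = 17.5480

0.1424 -0.0067 1.3353 0.7812


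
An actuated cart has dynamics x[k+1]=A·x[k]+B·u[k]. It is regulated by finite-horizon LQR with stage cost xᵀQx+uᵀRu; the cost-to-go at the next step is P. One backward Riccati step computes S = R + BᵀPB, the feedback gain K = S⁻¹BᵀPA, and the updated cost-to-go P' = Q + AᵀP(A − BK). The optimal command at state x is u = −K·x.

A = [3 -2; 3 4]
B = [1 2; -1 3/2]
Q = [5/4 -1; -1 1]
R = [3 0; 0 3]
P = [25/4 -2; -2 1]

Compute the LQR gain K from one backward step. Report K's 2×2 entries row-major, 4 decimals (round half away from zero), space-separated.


BᵀP = [8.2500 -3.0000; 9.5000 -2.5000]
S = R + BᵀPB = [3 0; 0 3] + [11.2500 12.0000; 12.0000 15.2500] = [14.2500 12.0000; 12.0000 18.2500]
BᵀPA = [15.7500 -28.5000; 21.0000 -29.0000]
K = S⁻¹·BᵀPA = [0.3053 -1.4830; 0.9499 -0.6139]
A−BK = [0.7948 0.7108; 1.8805 3.4378]
AᵀP(A−BK) = [4.4927 -1.2504; -1.2504 12.9305]
P' = Q + AᵀP(A−BK) = [5.7427 -2.2504; -2.2504 13.9305]
tr(P') = 19.6733

0.3053 -1.4830 0.9499 -0.6139


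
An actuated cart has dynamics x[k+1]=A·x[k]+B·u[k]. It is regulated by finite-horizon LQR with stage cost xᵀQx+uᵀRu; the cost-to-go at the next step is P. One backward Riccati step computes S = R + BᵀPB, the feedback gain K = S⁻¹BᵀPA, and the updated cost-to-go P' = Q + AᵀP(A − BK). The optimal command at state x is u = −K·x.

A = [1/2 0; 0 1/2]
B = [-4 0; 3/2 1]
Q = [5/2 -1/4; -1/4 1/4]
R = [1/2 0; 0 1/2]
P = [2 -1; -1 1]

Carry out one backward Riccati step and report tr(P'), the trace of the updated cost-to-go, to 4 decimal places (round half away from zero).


2.8150

BᵀP = [-9.5000 5.5000; -1.0000 1.0000]
S = R + BᵀPB = [1/2 0; 0 1/2] + [46.2500 5.5000; 5.5000 1.0000] = [46.7500 5.5000; 5.5000 1.5000]
BᵀPA = [-4.7500 2.7500; -0.5000 0.5000]
K = S⁻¹·BᵀPA = [-0.1097 0.0345; 0.0690 0.2069]
A−BK = [0.0611 0.1379; 0.0956 0.2414]
AᵀP(A−BK) = [0.0133 0.0172; 0.0172 0.0517]
P' = Q + AᵀP(A−BK) = [2.5133 -0.2328; -0.2328 0.3017]
tr(P') = 2.8150


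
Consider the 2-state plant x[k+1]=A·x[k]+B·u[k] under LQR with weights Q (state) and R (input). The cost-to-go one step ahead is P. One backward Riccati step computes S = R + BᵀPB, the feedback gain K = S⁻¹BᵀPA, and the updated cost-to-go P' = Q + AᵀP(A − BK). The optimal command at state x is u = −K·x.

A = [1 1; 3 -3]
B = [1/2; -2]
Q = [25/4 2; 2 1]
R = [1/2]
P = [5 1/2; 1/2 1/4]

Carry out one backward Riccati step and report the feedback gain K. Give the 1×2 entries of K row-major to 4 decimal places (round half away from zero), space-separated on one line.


0.4286 1.2857

BᵀP = [1.5000 -0.2500]
S = R + BᵀPB = [1/2] + [1.2500] = [1.7500]
BᵀPA = [0.7500 2.2500]
K = S⁻¹·BᵀPA = [0.4286 1.2857]
A−BK = [0.7857 0.3571; 3.8571 -0.4286]
AᵀP(A−BK) = [9.9286 1.7857; 1.7857 1.3571]
P' = Q + AᵀP(A−BK) = [16.1786 3.7857; 3.7857 2.3571]
tr(P') = 18.5357


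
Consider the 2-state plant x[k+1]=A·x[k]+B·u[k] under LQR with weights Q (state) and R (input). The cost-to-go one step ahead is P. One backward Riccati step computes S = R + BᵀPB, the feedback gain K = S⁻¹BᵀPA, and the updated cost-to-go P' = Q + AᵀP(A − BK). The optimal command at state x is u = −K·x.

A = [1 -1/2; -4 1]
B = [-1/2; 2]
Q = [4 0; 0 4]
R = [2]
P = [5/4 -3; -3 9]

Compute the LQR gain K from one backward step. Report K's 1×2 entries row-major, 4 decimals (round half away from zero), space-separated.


BᵀP = [-6.6250 19.5000]
S = R + BᵀPB = [2] + [42.3125] = [44.3125]
BᵀPA = [-84.6250 22.8125]
K = S⁻¹·BᵀPA = [-1.9097 0.5148]
A−BK = [0.0451 -0.2426; -0.1805 -0.0296]
AᵀP(A−BK) = [7.6389 -2.0592; -2.0592 0.5684]
P' = Q + AᵀP(A−BK) = [11.6389 -2.0592; -2.0592 4.5684]
tr(P') = 16.2073

-1.9097 0.5148


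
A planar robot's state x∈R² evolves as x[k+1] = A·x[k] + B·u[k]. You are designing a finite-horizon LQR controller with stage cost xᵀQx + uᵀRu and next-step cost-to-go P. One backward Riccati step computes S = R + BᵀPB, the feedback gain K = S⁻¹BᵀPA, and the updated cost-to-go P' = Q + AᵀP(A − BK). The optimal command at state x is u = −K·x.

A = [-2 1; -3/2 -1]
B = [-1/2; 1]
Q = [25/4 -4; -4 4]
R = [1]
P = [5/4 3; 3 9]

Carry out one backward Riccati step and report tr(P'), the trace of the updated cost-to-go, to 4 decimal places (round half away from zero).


BᵀP = [2.3750 7.5000]
S = R + BᵀPB = [1] + [6.3125] = [7.3125]
BᵀPA = [-16.0000 -5.1250]
K = S⁻¹·BᵀPA = [-2.1880 -0.7009]
A−BK = [-3.0940 0.6496; 0.6880 -0.2991]
AᵀP(A−BK) = [8.2415 1.2863; 1.2863 0.6581]
P' = Q + AᵀP(A−BK) = [14.4915 -2.7137; -2.7137 4.6581]
tr(P') = 19.1496

19.1496


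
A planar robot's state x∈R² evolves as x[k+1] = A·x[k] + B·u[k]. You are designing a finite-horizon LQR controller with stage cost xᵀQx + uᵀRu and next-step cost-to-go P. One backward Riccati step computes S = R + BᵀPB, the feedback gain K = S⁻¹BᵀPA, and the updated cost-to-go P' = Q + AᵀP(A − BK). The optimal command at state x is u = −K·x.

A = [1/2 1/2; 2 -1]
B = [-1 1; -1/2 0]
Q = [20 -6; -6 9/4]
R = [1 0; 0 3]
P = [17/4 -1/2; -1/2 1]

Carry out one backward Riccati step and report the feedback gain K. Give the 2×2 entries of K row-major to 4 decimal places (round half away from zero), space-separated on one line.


-0.4938 -0.1975 -0.1173 0.2531

BᵀP = [-4.0000 0.0000; 4.2500 -0.5000]
S = R + BᵀPB = [1 0; 0 3] + [4.0000 -4.0000; -4.0000 4.2500] = [5.0000 -4.0000; -4.0000 7.2500]
BᵀPA = [-2.0000 -2.0000; 1.1250 2.6250]
K = S⁻¹·BᵀPA = [-0.4938 -0.1975; -0.1173 0.2531]
A−BK = [0.1235 0.0494; 1.7531 -1.0988]
AᵀP(A−BK) = [3.2068 -1.8673; -1.8673 1.5031]
P' = Q + AᵀP(A−BK) = [23.2068 -7.8673; -7.8673 3.7531]
tr(P') = 26.9599


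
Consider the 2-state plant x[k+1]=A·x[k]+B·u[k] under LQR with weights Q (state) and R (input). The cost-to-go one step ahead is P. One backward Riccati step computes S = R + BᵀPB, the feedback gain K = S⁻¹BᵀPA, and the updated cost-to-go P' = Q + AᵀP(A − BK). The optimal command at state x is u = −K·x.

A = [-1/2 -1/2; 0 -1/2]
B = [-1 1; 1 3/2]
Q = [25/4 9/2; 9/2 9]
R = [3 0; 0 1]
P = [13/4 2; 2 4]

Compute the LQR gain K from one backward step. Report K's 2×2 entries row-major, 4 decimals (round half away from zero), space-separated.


BᵀP = [-1.2500 2.0000; 6.2500 8.0000]
S = R + BᵀPB = [3 0; 0 1] + [3.2500 1.7500; 1.7500 18.2500] = [6.2500 1.7500; 1.7500 19.2500]
BᵀPA = [0.6250 -0.3750; -3.1250 -7.1250]
K = S⁻¹·BᵀPA = [0.1493 0.0448; -0.1759 -0.3742]
A−BK = [-0.1748 -0.0810; 0.1146 0.0165]
AᵀP(A−BK) = [0.1695 0.1151; 0.1151 0.1631]
P' = Q + AᵀP(A−BK) = [6.4195 4.6151; 4.6151 9.1631]
tr(P') = 15.5826

0.1493 0.0448 -0.1759 -0.3742


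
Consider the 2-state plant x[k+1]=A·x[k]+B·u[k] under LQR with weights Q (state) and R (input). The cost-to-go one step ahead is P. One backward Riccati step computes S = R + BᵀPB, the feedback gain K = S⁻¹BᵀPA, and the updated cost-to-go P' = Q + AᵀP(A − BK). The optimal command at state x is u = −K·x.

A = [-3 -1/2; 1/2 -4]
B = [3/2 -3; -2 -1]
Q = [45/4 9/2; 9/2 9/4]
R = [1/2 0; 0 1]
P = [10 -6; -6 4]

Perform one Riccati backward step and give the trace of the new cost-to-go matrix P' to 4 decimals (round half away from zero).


BᵀP = [27.0000 -17.0000; -24.0000 14.0000]
S = R + BᵀPB = [1/2 0; 0 1] + [74.5000 -64.0000; -64.0000 58.0000] = [75.0000 -64.0000; -64.0000 59.0000]
BᵀPA = [-89.5000 54.5000; 79.0000 -44.0000]
K = S⁻¹·BᵀPA = [-0.6824 1.2143; 0.5988 0.5714]
A−BK = [-0.1801 -0.6071; -0.2660 -1.0000]
AᵀP(A−BK) = [0.6239 0.0357; 0.0357 1.4643]
P' = Q + AᵀP(A−BK) = [11.8739 4.5357; 4.5357 3.7143]
tr(P') = 15.5881

15.5881


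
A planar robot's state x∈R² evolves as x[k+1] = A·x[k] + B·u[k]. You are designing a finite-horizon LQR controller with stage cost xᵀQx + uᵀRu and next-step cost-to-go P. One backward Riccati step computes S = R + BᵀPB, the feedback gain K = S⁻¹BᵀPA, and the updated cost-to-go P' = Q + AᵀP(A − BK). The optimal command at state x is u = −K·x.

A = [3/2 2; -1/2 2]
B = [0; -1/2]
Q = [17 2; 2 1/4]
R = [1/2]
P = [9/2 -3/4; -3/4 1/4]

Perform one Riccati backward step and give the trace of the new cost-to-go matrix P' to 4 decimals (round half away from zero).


BᵀP = [0.3750 -0.1250]
S = R + BᵀPB = [1/2] + [0.0625] = [0.5625]
BᵀPA = [0.6250 0.5000]
K = S⁻¹·BᵀPA = [1.1111 0.8889]
A−BK = [1.5000 2.0000; 0.0556 2.4444]
AᵀP(A−BK) = [10.6181 11.1944; 11.1944 12.5556]
P' = Q + AᵀP(A−BK) = [27.6181 13.1944; 13.1944 12.8056]
tr(P') = 40.4236

40.4236


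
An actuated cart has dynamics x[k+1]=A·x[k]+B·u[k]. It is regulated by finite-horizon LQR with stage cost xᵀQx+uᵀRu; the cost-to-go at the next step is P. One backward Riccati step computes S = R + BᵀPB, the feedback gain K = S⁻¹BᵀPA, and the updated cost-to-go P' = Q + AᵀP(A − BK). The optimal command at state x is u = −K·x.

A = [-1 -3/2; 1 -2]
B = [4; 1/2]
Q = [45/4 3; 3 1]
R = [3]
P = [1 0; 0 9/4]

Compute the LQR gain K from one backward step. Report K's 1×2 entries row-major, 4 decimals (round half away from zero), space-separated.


BᵀP = [4.0000 1.1250]
S = R + BᵀPB = [3] + [16.5625] = [19.5625]
BᵀPA = [-2.8750 -8.2500]
K = S⁻¹·BᵀPA = [-0.1470 -0.4217]
A−BK = [-0.4121 0.1869; 1.0735 -1.7891]
AᵀP(A−BK) = [2.8275 -4.2125; -4.2125 7.7708]
P' = Q + AᵀP(A−BK) = [14.0775 -1.2125; -1.2125 8.7708]
tr(P') = 22.8482

-0.1470 -0.4217


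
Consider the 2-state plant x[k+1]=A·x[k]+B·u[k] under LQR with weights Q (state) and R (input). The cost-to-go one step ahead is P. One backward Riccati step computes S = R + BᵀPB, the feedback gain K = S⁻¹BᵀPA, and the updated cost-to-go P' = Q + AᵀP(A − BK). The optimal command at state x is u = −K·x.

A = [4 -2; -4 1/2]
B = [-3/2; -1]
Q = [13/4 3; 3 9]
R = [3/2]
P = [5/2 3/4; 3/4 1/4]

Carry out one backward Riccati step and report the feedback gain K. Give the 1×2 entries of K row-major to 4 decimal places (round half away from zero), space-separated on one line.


-1.2987 0.8636

BᵀP = [-4.5000 -1.3750]
S = R + BᵀPB = [3/2] + [8.1250] = [9.6250]
BᵀPA = [-12.5000 8.3125]
K = S⁻¹·BᵀPA = [-1.2987 0.8636]
A−BK = [2.0519 -0.7045; -5.2987 1.3636]
AᵀP(A−BK) = [3.7662 -2.2045; -2.2045 1.3835]
P' = Q + AᵀP(A−BK) = [7.0162 0.7955; 0.7955 10.3835]
tr(P') = 17.3998


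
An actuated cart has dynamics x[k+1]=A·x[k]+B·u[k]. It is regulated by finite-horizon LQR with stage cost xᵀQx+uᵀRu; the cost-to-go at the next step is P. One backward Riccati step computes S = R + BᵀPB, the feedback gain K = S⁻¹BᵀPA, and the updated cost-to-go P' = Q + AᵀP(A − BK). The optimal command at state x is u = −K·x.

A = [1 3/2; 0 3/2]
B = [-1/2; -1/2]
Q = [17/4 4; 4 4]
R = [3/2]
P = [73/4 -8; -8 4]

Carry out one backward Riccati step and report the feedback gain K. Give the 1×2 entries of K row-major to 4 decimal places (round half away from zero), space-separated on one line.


-1.6735 -1.5306

BᵀP = [-5.1250 2.0000]
S = R + BᵀPB = [3/2] + [1.5625] = [3.0625]
BᵀPA = [-5.1250 -4.6875]
K = S⁻¹·BᵀPA = [-1.6735 -1.5306]
A−BK = [0.1633 0.7347; -0.8367 0.7347]
AᵀP(A−BK) = [9.6735 7.5306; 7.5306 6.8878]
P' = Q + AᵀP(A−BK) = [13.9235 11.5306; 11.5306 10.8878]
tr(P') = 24.8112


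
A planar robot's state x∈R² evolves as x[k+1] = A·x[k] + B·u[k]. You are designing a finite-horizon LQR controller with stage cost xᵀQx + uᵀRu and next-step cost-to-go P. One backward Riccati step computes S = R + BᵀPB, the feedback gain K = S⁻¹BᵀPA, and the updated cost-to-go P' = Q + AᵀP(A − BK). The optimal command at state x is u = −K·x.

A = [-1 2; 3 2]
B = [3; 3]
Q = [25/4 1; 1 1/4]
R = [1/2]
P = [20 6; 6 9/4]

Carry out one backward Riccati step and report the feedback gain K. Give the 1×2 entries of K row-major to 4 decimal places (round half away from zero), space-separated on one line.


-0.0121 0.6656

BᵀP = [78.0000 24.7500]
S = R + BᵀPB = [1/2] + [308.2500] = [308.7500]
BᵀPA = [-3.7500 205.5000]
K = S⁻¹·BᵀPA = [-0.0121 0.6656]
A−BK = [-0.9636 0.0032; 3.0364 0.0032]
AᵀP(A−BK) = [4.2045 -0.0040; -0.0040 0.2219]
P' = Q + AᵀP(A−BK) = [10.4545 0.9960; 0.9960 0.4719]
tr(P') = 10.9263


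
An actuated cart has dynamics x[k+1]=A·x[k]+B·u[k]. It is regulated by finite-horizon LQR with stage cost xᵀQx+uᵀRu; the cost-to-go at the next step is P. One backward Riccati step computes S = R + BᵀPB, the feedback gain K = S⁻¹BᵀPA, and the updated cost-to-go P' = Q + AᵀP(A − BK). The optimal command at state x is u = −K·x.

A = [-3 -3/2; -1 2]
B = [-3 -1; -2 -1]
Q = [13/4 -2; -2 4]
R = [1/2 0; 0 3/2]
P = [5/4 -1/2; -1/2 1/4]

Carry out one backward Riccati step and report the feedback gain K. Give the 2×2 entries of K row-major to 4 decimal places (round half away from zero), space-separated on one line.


1.0539 0.9012 0.0778 0.0240

BᵀP = [-2.7500 1.0000; -0.7500 0.2500]
S = R + BᵀPB = [1/2 0; 0 3/2] + [6.2500 1.7500; 1.7500 0.5000] = [6.7500 1.7500; 1.7500 2.0000]
BᵀPA = [7.2500 6.1250; 2.0000 1.6250]
K = S⁻¹·BᵀPA = [1.0539 0.9012; 0.0778 0.0240]
A−BK = [0.2395 1.2275; 1.1856 3.8263]
AᵀP(A−BK) = [0.7036 0.7934; 0.7934 1.2537]
P' = Q + AᵀP(A−BK) = [3.9536 -1.2066; -1.2066 5.2537]
tr(P') = 9.2073


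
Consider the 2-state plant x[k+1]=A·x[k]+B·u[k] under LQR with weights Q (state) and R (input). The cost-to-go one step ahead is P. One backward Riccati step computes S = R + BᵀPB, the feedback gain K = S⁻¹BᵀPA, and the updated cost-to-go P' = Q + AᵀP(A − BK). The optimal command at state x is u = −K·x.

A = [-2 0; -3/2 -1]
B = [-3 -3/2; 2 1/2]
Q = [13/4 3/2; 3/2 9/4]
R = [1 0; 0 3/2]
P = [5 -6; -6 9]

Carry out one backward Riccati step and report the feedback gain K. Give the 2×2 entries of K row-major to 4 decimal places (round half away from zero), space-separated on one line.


BᵀP = [-27.0000 36.0000; -10.5000 13.5000]
S = R + BᵀPB = [1 0; 0 3/2] + [153.0000 58.5000; 58.5000 22.5000] = [154.0000 58.5000; 58.5000 24.0000]
BᵀPA = [0.0000 -36.0000; 0.7500 -13.5000]
K = S⁻¹·BᵀPA = [-0.1603 -0.2712; 0.4219 0.0986]
A−BK = [-1.8479 -0.6658; -1.3904 -0.5068]
AᵀP(A−BK) = [3.9336 1.4260; 1.4260 0.5671]
P' = Q + AᵀP(A−BK) = [7.1836 2.9260; 2.9260 2.8171]
tr(P') = 10.0007

-0.1603 -0.2712 0.4219 0.0986


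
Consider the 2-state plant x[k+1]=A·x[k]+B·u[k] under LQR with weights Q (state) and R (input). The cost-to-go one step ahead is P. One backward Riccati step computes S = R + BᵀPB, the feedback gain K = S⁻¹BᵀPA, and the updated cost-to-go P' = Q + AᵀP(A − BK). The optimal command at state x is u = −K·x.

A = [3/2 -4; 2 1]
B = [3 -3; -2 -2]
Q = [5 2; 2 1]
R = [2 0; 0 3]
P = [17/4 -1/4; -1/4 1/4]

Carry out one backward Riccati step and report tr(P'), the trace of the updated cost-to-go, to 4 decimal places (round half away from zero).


BᵀP = [13.2500 -1.2500; -12.2500 0.2500]
S = R + BᵀPB = [2 0; 0 3] + [42.2500 -37.2500; -37.2500 36.2500] = [44.2500 -37.2500; -37.2500 39.2500]
BᵀPA = [17.3750 -54.2500; -17.8750 49.2500]
K = S⁻¹·BᵀPA = [0.0462 -0.8440; -0.4116 0.4538]
A−BK = [0.1267 -0.1067; 1.2691 0.2198]
AᵀP(A−BK) = [0.9030 -0.5991; -0.5991 2.1145]
P' = Q + AᵀP(A−BK) = [5.9030 1.4009; 1.4009 3.1145]
tr(P') = 9.0175

9.0175


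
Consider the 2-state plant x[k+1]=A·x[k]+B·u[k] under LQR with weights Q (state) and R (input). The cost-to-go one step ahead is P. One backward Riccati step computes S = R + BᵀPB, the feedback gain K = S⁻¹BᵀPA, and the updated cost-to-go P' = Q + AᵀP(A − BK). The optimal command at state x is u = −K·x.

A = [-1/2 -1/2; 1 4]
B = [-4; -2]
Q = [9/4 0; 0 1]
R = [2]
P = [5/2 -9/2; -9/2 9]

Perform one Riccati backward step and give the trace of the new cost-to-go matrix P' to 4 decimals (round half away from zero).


BᵀP = [-1.0000 0.0000]
S = R + BᵀPB = [2] + [4.0000] = [6.0000]
BᵀPA = [0.5000 0.5000]
K = S⁻¹·BᵀPA = [0.0833 0.0833]
A−BK = [-0.1667 -0.1667; 1.1667 4.1667]
AᵀP(A−BK) = [14.0833 47.8333; 47.8333 162.5833]
P' = Q + AᵀP(A−BK) = [16.3333 47.8333; 47.8333 163.5833]
tr(P') = 179.9167

179.9167


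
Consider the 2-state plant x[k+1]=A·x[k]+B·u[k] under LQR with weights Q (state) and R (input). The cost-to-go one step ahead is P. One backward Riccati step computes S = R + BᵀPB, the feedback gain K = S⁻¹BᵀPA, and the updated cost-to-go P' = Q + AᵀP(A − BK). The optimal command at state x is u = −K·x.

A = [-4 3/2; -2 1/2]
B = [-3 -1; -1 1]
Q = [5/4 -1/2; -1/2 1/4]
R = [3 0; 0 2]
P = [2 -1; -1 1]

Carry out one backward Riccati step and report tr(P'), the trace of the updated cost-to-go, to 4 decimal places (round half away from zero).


BᵀP = [-5.0000 2.0000; -3.0000 2.0000]
S = R + BᵀPB = [3 0; 0 2] + [13.0000 7.0000; 7.0000 5.0000] = [16.0000 7.0000; 7.0000 7.0000]
BᵀPA = [16.0000 -6.5000; 8.0000 -3.5000]
K = S⁻¹·BᵀPA = [0.8889 -0.3333; 0.2540 -0.1667]
A−BK = [-1.0794 0.3333; -1.3651 0.3333]
AᵀP(A−BK) = [3.7460 -1.3333; -1.3333 0.5000]
P' = Q + AᵀP(A−BK) = [4.9960 -1.8333; -1.8333 0.7500]
tr(P') = 5.7460

5.7460


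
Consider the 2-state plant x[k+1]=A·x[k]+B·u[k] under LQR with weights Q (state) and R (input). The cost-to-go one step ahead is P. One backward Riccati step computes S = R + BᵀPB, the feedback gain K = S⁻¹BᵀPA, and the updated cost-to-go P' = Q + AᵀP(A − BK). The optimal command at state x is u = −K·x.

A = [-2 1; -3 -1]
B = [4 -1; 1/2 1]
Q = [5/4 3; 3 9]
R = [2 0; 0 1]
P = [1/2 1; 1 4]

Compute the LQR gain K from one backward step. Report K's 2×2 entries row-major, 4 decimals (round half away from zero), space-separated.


BᵀP = [2.5000 6.0000; 0.5000 3.0000]
S = R + BᵀPB = [2 0; 0 1] + [13.0000 3.5000; 3.5000 2.5000] = [15.0000 3.5000; 3.5000 3.5000]
BᵀPA = [-23.0000 -3.5000; -10.0000 -2.5000]
K = S⁻¹·BᵀPA = [-1.1304 -0.0870; -1.7267 -0.6273]
A−BK = [0.7950 0.7205; -0.7081 -0.3292]
AᵀP(A−BK) = [6.7329 1.7267; 1.7267 0.6273]
P' = Q + AᵀP(A−BK) = [7.9829 4.7267; 4.7267 9.6273]
tr(P') = 17.6102

-1.1304 -0.0870 -1.7267 -0.6273


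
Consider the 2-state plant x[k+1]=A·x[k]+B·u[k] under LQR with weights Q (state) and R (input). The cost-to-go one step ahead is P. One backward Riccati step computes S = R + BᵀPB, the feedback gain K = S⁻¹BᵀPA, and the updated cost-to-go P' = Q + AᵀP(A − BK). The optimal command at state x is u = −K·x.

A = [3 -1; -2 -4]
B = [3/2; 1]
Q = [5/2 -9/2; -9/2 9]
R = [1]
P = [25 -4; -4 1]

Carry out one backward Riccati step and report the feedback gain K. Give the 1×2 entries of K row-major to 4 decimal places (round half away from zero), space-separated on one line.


BᵀP = [33.5000 -5.0000]
S = R + BᵀPB = [1] + [45.2500] = [46.2500]
BᵀPA = [110.5000 -13.5000]
K = S⁻¹·BᵀPA = [2.3892 -0.2919]
A−BK = [-0.5838 -0.5622; -4.3892 -3.7081]
AᵀP(A−BK) = [12.9946 5.2541; 5.2541 5.0595]
P' = Q + AᵀP(A−BK) = [15.4946 0.7541; 0.7541 14.0595]
tr(P') = 29.5541

2.3892 -0.2919


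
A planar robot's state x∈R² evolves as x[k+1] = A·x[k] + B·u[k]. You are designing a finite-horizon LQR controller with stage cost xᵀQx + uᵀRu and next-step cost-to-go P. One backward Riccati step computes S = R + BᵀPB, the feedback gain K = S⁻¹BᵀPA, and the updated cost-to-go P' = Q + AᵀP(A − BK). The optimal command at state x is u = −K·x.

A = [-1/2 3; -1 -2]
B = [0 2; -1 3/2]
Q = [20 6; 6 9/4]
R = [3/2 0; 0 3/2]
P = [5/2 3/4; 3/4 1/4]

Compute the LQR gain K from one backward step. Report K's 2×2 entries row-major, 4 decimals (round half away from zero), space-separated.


BᵀP = [-0.7500 -0.2500; 6.1250 1.8750]
S = R + BᵀPB = [3/2 0; 0 3/2] + [0.2500 -1.8750; -1.8750 15.0625] = [1.7500 -1.8750; -1.8750 16.5625]
BᵀPA = [0.6250 -1.7500; -4.9375 14.6250]
K = S⁻¹·BᵀPA = [0.0429 -0.0613; -0.2933 0.8761]
A−BK = [0.0865 1.2479; -0.5172 -3.3755]
AᵀP(A−BK) = [0.1502 -0.3860; -0.3860 1.5801]
P' = Q + AᵀP(A−BK) = [20.1502 5.6140; 5.6140 3.8301]
tr(P') = 23.9803

0.0429 -0.0613 -0.2933 0.8761


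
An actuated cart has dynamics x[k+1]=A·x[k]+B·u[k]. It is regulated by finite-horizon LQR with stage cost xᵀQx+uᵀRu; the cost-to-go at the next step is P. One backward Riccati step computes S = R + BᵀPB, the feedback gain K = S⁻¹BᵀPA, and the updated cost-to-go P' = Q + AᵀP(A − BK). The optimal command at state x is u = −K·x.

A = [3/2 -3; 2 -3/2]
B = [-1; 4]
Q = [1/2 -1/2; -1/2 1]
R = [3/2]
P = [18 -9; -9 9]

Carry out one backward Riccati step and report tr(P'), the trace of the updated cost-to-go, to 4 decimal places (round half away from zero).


BᵀP = [-54.0000 45.0000]
S = R + BᵀPB = [3/2] + [234.0000] = [235.5000]
BᵀPA = [9.0000 94.5000]
K = S⁻¹·BᵀPA = [0.0382 0.4013]
A−BK = [1.5382 -2.5987; 1.8471 -3.1051]
AᵀP(A−BK) = [22.1561 -37.3615; -37.3615 63.3296]
P' = Q + AᵀP(A−BK) = [22.6561 -37.8615; -37.8615 64.3296]
tr(P') = 86.9857

86.9857


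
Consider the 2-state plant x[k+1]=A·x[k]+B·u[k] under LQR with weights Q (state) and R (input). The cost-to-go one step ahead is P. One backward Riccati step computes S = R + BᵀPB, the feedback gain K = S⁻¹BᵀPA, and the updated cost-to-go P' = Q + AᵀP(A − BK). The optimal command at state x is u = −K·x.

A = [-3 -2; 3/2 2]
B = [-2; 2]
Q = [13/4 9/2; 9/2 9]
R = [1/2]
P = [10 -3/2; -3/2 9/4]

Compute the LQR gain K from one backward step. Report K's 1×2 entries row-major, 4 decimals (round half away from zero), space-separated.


1.3049 0.9919

BᵀP = [-23.0000 7.5000]
S = R + BᵀPB = [1/2] + [61.0000] = [61.5000]
BᵀPA = [80.2500 61.0000]
K = S⁻¹·BᵀPA = [1.3049 0.9919]
A−BK = [-0.3902 -0.0163; -1.1098 0.0163]
AᵀP(A−BK) = [3.8460 0.6524; 0.6524 0.4959]
P' = Q + AᵀP(A−BK) = [7.0960 5.1524; 5.1524 9.4959]
tr(P') = 16.5920


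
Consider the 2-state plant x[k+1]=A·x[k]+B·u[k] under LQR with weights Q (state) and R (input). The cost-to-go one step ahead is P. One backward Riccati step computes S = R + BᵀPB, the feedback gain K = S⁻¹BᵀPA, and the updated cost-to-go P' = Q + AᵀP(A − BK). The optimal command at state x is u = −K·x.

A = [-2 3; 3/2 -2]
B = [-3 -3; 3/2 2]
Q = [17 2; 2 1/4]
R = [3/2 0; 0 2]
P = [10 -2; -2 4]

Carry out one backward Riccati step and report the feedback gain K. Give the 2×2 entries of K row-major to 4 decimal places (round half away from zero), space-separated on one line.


BᵀP = [-33.0000 12.0000; -34.0000 14.0000]
S = R + BᵀPB = [3/2 0; 0 2] + [117.0000 123.0000; 123.0000 130.0000] = [118.5000 123.0000; 123.0000 132.0000]
BᵀPA = [84.0000 -123.0000; 89.0000 -130.0000]
K = S⁻¹·BᵀPA = [0.2749 -0.4795; 0.4181 -0.5380]
A−BK = [0.0789 -0.0526; 0.2515 -0.2047]
AᵀP(A−BK) = [0.6988 -0.8363; -0.8363 1.0760]
P' = Q + AᵀP(A−BK) = [17.6988 1.1637; 1.1637 1.3260]
tr(P') = 19.0249

0.2749 -0.4795 0.4181 -0.5380


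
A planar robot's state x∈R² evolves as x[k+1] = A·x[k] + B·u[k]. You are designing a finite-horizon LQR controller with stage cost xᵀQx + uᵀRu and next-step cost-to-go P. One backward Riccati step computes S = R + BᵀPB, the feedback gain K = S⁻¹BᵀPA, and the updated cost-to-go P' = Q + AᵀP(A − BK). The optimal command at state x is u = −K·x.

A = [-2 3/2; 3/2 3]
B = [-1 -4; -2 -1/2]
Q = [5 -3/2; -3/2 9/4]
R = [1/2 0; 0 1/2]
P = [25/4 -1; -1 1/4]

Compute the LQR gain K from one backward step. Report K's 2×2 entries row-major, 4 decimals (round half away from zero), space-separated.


BᵀP = [-4.2500 0.5000; -24.5000 3.8750]
S = R + BᵀPB = [1/2 0; 0 1/2] + [3.2500 16.7500; 16.7500 96.0625] = [3.7500 16.7500; 16.7500 96.5625]
BᵀPA = [9.2500 -4.8750; 54.8125 -25.1250]
K = S⁻¹·BᵀPA = [-0.3054 -0.6119; 0.6206 -0.1541]
A−BK = [0.1770 0.2719; 1.1995 1.6992]
AᵀP(A−BK) = [0.3701 0.2291; 0.2291 0.4589]
P' = Q + AᵀP(A−BK) = [5.3701 -1.2709; -1.2709 2.7089]
tr(P') = 8.0790

-0.3054 -0.6119 0.6206 -0.1541


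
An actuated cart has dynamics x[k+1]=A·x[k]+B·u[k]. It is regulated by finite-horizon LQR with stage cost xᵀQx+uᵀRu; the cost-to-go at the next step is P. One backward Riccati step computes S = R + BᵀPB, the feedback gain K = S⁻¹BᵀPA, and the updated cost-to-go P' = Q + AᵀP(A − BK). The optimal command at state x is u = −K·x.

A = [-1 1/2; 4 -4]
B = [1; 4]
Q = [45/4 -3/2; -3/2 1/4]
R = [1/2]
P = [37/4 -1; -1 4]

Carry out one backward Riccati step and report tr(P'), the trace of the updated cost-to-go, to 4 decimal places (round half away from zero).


67.4054

BᵀP = [5.2500 15.0000]
S = R + BᵀPB = [1/2] + [65.2500] = [65.7500]
BᵀPA = [54.7500 -57.3750]
K = S⁻¹·BᵀPA = [0.8327 -0.8726]
A−BK = [-1.8327 1.3726; 0.6692 -0.5095]
AᵀP(A−BK) = [35.6597 -26.8489; -26.8489 20.2457]
P' = Q + AᵀP(A−BK) = [46.9097 -28.3489; -28.3489 20.4957]
tr(P') = 67.4054


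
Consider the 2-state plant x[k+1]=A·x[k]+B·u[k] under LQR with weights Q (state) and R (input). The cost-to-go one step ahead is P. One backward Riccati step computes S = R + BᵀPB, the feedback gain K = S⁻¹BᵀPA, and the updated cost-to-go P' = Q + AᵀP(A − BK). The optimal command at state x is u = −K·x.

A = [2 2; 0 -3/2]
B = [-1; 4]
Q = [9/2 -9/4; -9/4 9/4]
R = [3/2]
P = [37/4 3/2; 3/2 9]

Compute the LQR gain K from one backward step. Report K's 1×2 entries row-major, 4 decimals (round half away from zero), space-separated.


-0.0455 -0.4081

BᵀP = [-3.2500 34.5000]
S = R + BᵀPB = [3/2] + [141.2500] = [142.7500]
BᵀPA = [-6.5000 -58.2500]
K = S⁻¹·BᵀPA = [-0.0455 -0.4081]
A−BK = [1.9545 1.5919; 0.1821 0.1322]
AᵀP(A−BK) = [36.7040 29.8476; 29.8476 24.4807]
P' = Q + AᵀP(A−BK) = [41.2040 27.5976; 27.5976 26.7307]
tr(P') = 67.9348
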